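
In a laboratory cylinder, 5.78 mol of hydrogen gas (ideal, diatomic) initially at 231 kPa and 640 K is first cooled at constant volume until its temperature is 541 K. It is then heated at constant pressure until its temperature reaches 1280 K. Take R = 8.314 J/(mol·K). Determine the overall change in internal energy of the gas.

76900 J

V₁ = nRT₁/P₁ = 5.78×8.314×640/231 = 133 L.
Step 1 — Isochoric: V stays 133 L; P/T = const ⇒ T₂ = 541 K, P₂ = 195 kPa.
W = 0 (no volume change).
ΔU = nCvΔT = 5.78×20.8×(541−640) = -11900 J.
Q = ΔU = -11900 J.
State after step 1: P = 195 kPa, V = 133 L, T = 541 K.
Step 2 — Isobaric: P stays 195 kPa; V/T = const ⇒ T₂ = 1280 K, V₂ = 315 L.
W = PΔV = 195×(315−133) kPa·L = 35500 J.
ΔU = nCvΔT = 5.78×20.8×(1280−541) = 88800 J.
Q = ΔU + W = nCpΔT = 124000 J.
Net over both steps: W = 35500 J, Q = 112000 J, ΔU = 76900 J.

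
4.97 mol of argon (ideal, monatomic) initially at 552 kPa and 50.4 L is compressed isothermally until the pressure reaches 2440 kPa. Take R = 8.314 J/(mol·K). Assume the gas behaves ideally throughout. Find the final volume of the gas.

T₁ = P₁V₁/(nR) = 552×50.4/(4.97×8.314) = 673 K.
Isothermal: T stays 673 K; PV = const ⇒ V₂ = 11.4 L, P₂ = 2440 kPa.

11.4 L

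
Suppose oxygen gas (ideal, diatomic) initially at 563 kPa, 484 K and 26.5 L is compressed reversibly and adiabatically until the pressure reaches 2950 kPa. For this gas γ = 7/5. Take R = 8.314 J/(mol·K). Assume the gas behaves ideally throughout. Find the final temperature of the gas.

777 K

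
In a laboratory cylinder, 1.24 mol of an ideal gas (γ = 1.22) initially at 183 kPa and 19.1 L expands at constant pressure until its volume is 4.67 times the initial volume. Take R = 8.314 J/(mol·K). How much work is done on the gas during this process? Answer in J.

T₁ = P₁V₁/(nR) = 183×19.1/(1.24×8.314) = 339 K.
Isobaric: P stays 183 kPa; V/T = const ⇒ T₂ = 1580 K, V₂ = 89.2 L.
W = PΔV = 183×(89.2−19.1) kPa·L = 12800 J.
Work done on the gas = −W_by = -12800 J.

-12800 J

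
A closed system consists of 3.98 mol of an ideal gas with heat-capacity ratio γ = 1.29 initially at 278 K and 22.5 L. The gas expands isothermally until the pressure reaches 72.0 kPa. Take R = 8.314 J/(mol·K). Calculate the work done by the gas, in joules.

16000 J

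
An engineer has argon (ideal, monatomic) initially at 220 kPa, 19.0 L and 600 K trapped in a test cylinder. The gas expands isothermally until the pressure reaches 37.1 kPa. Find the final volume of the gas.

Isothermal: T stays 600 K; PV = const ⇒ V₂ = 113 L, P₂ = 37.1 kPa.

113 L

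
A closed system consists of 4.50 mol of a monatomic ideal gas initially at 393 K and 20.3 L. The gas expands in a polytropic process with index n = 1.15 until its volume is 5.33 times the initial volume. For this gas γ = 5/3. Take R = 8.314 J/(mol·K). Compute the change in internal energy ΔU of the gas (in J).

P₁ = nRT₁/V₁ = 4.50×8.314×393/20.3 = 724 kPa.
Polytropic n=1.15: T₂ = T₁(V₁/V₂)^(n−1) = 393×(0.188)^0.15 = 306 K; P₂ = P₁(V₁/V₂)^n = 106 kPa.
For an ideal gas ΔU = nCvΔT with Cv = (3/2)R = 12.5 J/(mol·K).
ΔU = 4.50×12.5×(306−393) = -4900 J.

-4900 J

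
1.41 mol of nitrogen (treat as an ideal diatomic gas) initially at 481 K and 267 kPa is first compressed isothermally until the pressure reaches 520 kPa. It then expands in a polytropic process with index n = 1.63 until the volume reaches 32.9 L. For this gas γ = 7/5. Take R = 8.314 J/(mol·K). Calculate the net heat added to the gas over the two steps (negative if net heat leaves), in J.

-6350 J

V₁ = nRT₁/P₁ = 1.41×8.314×481/267 = 21.1 L.
Step 1 — Isothermal: T stays 481 K; PV = const ⇒ V₂ = 10.8 L, P₂ = 520 kPa.
ΔU = 0 (ideal gas, T constant).
W = nRT ln(V₂/V₁) = 1.41×8.314×481×ln(0.513) = -3760 J.
Q = ΔU + W = -3760 J.
State after step 1: P = 520 kPa, V = 10.8 L, T = 481 K.
Step 2 — Polytropic n=1.63: T₂ = T₁(V₁/V₂)^(n−1) = 481×(0.330)^0.63 = 239 K; P₂ = P₁(V₁/V₂)^n = 85.2 kPa.
W = (P₁V₁−P₂V₂)/(n−1) = (520×10.8−85.2×32.9)/0.63 = 4500 J.
ΔU = nCvΔT = 1.41×20.8×(239−481) = -7090 J.
Q = ΔU + W = -2590 J.
Net over both steps: W = 744 J, Q = -6350 J, ΔU = -7090 J.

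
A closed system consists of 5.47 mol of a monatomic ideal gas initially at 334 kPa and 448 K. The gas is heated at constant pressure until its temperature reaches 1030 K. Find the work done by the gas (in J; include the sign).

26500 J

V₁ = nRT₁/P₁ = 5.47×8.314×448/334 = 61.0 L.
Isobaric: P stays 334 kPa; V/T = const ⇒ T₂ = 1030 K, V₂ = 140 L.
W = PΔV = 334×(140−61.0) kPa·L = 26500 J.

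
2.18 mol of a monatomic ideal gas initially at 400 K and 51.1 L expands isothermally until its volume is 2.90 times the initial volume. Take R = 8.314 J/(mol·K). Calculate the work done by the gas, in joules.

P₁ = nRT₁/V₁ = 2.18×8.314×400/51.1 = 142 kPa.
Isothermal: T stays 400 K; PV = const ⇒ V₂ = 148 L, P₂ = 48.9 kPa.
W = nRT ln(V₂/V₁) = 2.18×8.314×400×ln(2.90) = 7720 J.

7720 J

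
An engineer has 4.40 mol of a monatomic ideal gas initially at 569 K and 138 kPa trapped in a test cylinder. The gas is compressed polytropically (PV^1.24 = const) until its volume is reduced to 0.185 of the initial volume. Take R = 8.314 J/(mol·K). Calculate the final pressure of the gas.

V₁ = nRT₁/P₁ = 4.40×8.314×569/138 = 151 L.
Polytropic n=1.24: T₂ = T₁(V₁/V₂)^(n−1) = 569×(5.41)^0.24 = 853 K; P₂ = P₁(V₁/V₂)^n = 1120 kPa.

1120 kPa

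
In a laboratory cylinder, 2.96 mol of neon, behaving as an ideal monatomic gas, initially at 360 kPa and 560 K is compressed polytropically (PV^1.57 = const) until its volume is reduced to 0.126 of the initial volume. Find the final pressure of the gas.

9310 kPa

V₁ = nRT₁/P₁ = 2.96×8.314×560/360 = 38.3 L.
Polytropic n=1.57: T₂ = T₁(V₁/V₂)^(n−1) = 560×(7.94)^0.57 = 1820 K; P₂ = P₁(V₁/V₂)^n = 9310 kPa.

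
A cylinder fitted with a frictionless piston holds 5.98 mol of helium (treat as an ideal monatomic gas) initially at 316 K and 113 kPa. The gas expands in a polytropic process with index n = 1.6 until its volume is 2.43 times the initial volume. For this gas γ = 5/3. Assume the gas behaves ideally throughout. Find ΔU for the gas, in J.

V₁ = nRT₁/P₁ = 5.98×8.314×316/113 = 139 L.
Polytropic n=1.6: T₂ = T₁(V₁/V₂)^(n−1) = 316×(0.412)^0.60 = 185 K; P₂ = P₁(V₁/V₂)^n = 27.3 kPa.
For an ideal gas ΔU = nCvΔT with Cv = (3/2)R = 12.5 J/(mol·K).
ΔU = 5.98×12.5×(185−316) = -9730 J.

-9730 J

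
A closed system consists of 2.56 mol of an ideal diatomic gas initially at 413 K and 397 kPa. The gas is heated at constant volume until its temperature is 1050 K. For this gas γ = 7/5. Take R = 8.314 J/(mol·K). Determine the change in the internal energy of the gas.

V₁ = nRT₁/P₁ = 2.56×8.314×413/397 = 22.1 L.
Isochoric: V stays 22.1 L; P/T = const ⇒ T₂ = 1050 K, P₂ = 1010 kPa.
For an ideal gas ΔU = nCvΔT with Cv = (5/2)R = 20.8 J/(mol·K).
ΔU = 2.56×20.8×(1050−413) = 33900 J.

33900 J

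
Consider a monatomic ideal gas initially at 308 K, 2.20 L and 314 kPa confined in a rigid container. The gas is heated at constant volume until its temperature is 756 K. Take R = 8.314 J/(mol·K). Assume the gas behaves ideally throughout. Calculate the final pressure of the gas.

771 kPa

Isochoric: V stays 2.20 L; P/T = const ⇒ T₂ = 756 K, P₂ = 771 kPa.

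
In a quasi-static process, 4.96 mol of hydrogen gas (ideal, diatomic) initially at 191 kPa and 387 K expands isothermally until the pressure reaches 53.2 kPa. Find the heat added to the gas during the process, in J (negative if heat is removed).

20400 J

V₁ = nRT₁/P₁ = 4.96×8.314×387/191 = 83.6 L.
Isothermal: T stays 387 K; PV = const ⇒ V₂ = 300 L, P₂ = 53.2 kPa.
ΔU = 0 (ideal gas, T constant).
W = nRT ln(V₂/V₁) = 4.96×8.314×387×ln(3.59) = 20400 J.
Q = ΔU + W = 20400 J.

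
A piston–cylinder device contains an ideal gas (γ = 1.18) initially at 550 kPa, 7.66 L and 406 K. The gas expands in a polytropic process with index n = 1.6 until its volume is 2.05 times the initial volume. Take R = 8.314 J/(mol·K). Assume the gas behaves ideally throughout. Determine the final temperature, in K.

264 K

Polytropic n=1.6: T₂ = T₁(V₁/V₂)^(n−1) = 406×(0.488)^0.60 = 264 K; P₂ = P₁(V₁/V₂)^n = 174 kPa.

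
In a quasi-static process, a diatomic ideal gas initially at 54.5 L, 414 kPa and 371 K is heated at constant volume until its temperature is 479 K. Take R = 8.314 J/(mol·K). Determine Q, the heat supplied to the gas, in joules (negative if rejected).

16400 J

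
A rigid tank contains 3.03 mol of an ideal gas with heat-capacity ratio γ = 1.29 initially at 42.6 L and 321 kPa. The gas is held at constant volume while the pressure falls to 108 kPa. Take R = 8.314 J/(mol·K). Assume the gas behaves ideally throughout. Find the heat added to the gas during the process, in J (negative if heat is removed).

-31300 J

T₁ = P₁V₁/(nR) = 321×42.6/(3.03×8.314) = 543 K.
Isochoric: V stays 42.6 L; P/T = const ⇒ T₂ = 183 K, P₂ = 108 kPa.
W = 0 (no volume change).
ΔU = nCvΔT = 3.03×28.7×(183−543) = -31300 J.
Q = ΔU = -31300 J.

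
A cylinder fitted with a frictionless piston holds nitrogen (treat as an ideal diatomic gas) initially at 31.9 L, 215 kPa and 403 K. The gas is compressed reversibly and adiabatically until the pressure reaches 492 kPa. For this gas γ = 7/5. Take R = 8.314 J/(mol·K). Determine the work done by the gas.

-4580 J

n = P₁V₁/(RT₁) = 215×31.9/(8.314×403) = 2.05 mol.
Adiabatic: T₂/T₁ = (P₂/P₁)^((γ−1)/γ) ⇒ T₂ = 403×(2.29)^0.286 = 511 K; V₂ = 17.7 L.
ΔU = nCvΔT = 2.05×20.8×(511−403) = 4580 J.
Q = 0 for an adiabatic process, so W = −ΔU = -4580 J.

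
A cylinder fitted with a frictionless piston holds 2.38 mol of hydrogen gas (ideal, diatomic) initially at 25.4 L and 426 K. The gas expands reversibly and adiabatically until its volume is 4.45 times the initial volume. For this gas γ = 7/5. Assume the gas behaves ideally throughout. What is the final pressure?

41.0 kPa

P₁ = nRT₁/V₁ = 2.38×8.314×426/25.4 = 332 kPa.
Adiabatic: TV^(γ−1) = const ⇒ T₂ = 426×(0.225)^0.400 = 234 K; PV^γ = const ⇒ P₂ = 41.0 kPa.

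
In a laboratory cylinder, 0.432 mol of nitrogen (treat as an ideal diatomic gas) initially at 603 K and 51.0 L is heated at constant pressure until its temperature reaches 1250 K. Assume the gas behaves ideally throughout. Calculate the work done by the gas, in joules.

P₁ = nRT₁/V₁ = 0.432×8.314×603/51.0 = 42.5 kPa.
Isobaric: P stays 42.5 kPa; V/T = const ⇒ T₂ = 1250 K, V₂ = 106 L.
W = PΔV = 42.5×(106−51.0) kPa·L = 2320 J.

2320 J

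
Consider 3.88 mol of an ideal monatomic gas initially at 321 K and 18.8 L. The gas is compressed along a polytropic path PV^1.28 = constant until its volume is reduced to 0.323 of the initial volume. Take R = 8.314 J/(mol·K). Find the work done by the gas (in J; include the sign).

P₁ = nRT₁/V₁ = 3.88×8.314×321/18.8 = 551 kPa.
Polytropic n=1.28: T₂ = T₁(V₁/V₂)^(n−1) = 321×(3.10)^0.28 = 440 K; P₂ = P₁(V₁/V₂)^n = 2340 kPa.
W = (P₁V₁−P₂V₂)/(n−1) = (551×18.8−2340×6.07)/0.28 = -13800 J.

-13800 J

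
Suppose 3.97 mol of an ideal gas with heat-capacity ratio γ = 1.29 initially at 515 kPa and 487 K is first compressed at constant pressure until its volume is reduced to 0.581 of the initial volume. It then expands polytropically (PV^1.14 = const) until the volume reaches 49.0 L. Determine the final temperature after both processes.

246 K

V₁ = nRT₁/P₁ = 3.97×8.314×487/515 = 31.2 L.
Step 1 — Isobaric: P stays 515 kPa; V/T = const ⇒ T₂ = 283 K, V₂ = 18.1 L.
W = PΔV = 515×(18.1−31.2) kPa·L = -6740 J.
ΔU = nCvΔT = 3.97×28.7×(283−487) = -23200 J.
Q = ΔU + W = nCpΔT = -30000 J.
State after step 1: P = 515 kPa, V = 18.1 L, T = 283 K.
Step 2 — Polytropic n=1.14: T₂ = T₁(V₁/V₂)^(n−1) = 283×(0.370)^0.14 = 246 K; P₂ = P₁(V₁/V₂)^n = 166 kPa.
W = (P₁V₁−P₂V₂)/(n−1) = (515×18.1−166×49.0)/0.14 = 8670 J.
ΔU = nCvΔT = 3.97×28.7×(246−283) = -4180 J.
Q = ΔU + W = 4480 J.
Net over both steps: W = 1930 J, Q = -25500 J, ΔU = -27400 J.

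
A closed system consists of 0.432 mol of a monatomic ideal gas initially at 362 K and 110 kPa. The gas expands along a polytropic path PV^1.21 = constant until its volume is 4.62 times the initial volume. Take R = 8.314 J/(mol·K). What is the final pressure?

17.3 kPa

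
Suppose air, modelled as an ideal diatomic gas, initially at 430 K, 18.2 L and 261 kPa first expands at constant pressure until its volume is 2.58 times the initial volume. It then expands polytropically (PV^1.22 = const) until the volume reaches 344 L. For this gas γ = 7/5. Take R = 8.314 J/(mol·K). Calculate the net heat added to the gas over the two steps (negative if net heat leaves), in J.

35200 J

n = P₁V₁/(RT₁) = 261×18.2/(8.314×430) = 1.33 mol.
Step 1 — Isobaric: P stays 261 kPa; V/T = const ⇒ T₂ = 1110 K, V₂ = 47.0 L.
W = PΔV = 261×(47.0−18.2) kPa·L = 7510 J.
ΔU = nCvΔT = 1.33×20.8×(1110−430) = 18800 J.
Q = ΔU + W = nCpΔT = 26300 J.
State after step 1: P = 261 kPa, V = 47.0 L, T = 1110 K.
Step 2 — Polytropic n=1.22: T₂ = T₁(V₁/V₂)^(n−1) = 1110×(0.136)^0.22 = 716 K; P₂ = P₁(V₁/V₂)^n = 23.0 kPa.
W = (P₁V₁−P₂V₂)/(n−1) = (261×47.0−23.0×344)/0.22 = 19800 J.
ΔU = nCvΔT = 1.33×20.8×(716−1110) = -10900 J.
Q = ΔU + W = 8890 J.
Net over both steps: W = 27300 J, Q = 35200 J, ΔU = 7890 J.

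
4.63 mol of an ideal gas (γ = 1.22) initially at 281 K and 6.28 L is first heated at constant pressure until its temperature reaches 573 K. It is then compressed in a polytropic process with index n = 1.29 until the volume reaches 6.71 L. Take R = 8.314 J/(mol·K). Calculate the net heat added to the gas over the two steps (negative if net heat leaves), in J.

67300 J

P₁ = nRT₁/V₁ = 4.63×8.314×281/6.28 = 1720 kPa.
Step 1 — Isobaric: P stays 1720 kPa; V/T = const ⇒ T₂ = 573 K, V₂ = 12.8 L.
W = PΔV = 1720×(12.8−6.28) kPa·L = 11200 J.
ΔU = nCvΔT = 4.63×37.8×(573−281) = 51100 J.
Q = ΔU + W = nCpΔT = 62300 J.
State after step 1: P = 1720 kPa, V = 12.8 L, T = 573 K.
Step 2 — Polytropic n=1.29: T₂ = T₁(V₁/V₂)^(n−1) = 573×(1.91)^0.29 = 691 K; P₂ = P₁(V₁/V₂)^n = 3960 kPa.
W = (P₁V₁−P₂V₂)/(n−1) = (1720×12.8−3960×6.71)/0.29 = -15700 J.
ΔU = nCvΔT = 4.63×37.8×(691−573) = 20700 J.
Q = ΔU + W = 4990 J.
Net over both steps: W = -4440 J, Q = 67300 J, ΔU = 71800 J.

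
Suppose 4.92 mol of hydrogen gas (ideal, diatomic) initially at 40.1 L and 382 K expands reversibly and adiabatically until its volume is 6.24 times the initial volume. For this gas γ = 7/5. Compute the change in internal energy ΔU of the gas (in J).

P₁ = nRT₁/V₁ = 4.92×8.314×382/40.1 = 390 kPa.
Adiabatic: TV^(γ−1) = const ⇒ T₂ = 382×(0.160)^0.400 = 184 K; PV^γ = const ⇒ P₂ = 30.0 kPa.
For an ideal gas ΔU = nCvΔT with Cv = (5/2)R = 20.8 J/(mol·K).
ΔU = 4.92×20.8×(184−382) = -20300 J.

-20300 J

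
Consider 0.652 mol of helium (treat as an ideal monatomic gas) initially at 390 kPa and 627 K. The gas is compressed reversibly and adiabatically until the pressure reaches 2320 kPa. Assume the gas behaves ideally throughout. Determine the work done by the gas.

V₁ = nRT₁/P₁ = 0.652×8.314×627/390 = 8.71 L.
Adiabatic: T₂/T₁ = (P₂/P₁)^((γ−1)/γ) ⇒ T₂ = 627×(5.95)^0.400 = 1280 K; V₂ = 2.99 L.
ΔU = nCvΔT = 0.652×12.5×(1280−627) = 5310 J.
Q = 0 for an adiabatic process, so W = −ΔU = -5310 J.

-5310 J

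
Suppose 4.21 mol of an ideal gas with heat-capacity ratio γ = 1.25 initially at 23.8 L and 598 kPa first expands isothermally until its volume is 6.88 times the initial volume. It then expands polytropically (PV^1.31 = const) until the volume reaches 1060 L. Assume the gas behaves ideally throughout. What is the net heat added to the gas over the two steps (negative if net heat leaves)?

T₁ = P₁V₁/(nR) = 598×23.8/(4.21×8.314) = 407 K.
Step 1 — Isothermal: T stays 407 K; PV = const ⇒ V₂ = 164 L, P₂ = 86.9 kPa.
ΔU = 0 (ideal gas, T constant).
W = nRT ln(V₂/V₁) = 4.21×8.314×407×ln(6.88) = 27400 J.
Q = ΔU + W = 27400 J.
State after step 1: P = 86.9 kPa, V = 164 L, T = 407 K.
Step 2 — Polytropic n=1.31: T₂ = T₁(V₁/V₂)^(n−1) = 407×(0.154)^0.31 = 228 K; P₂ = P₁(V₁/V₂)^n = 7.53 kPa.
W = (P₁V₁−P₂V₂)/(n−1) = (86.9×164−7.53×1060)/0.31 = 20200 J.
ΔU = nCvΔT = 4.21×33.3×(228−407) = -25000 J.
Q = ΔU + W = -4840 J.
Net over both steps: W = 47600 J, Q = 22600 J, ΔU = -25000 J.

22600 J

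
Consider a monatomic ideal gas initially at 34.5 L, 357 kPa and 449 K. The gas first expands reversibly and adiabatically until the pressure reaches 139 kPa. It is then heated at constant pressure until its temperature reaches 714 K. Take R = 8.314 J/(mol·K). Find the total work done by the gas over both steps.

n = P₁V₁/(RT₁) = 357×34.5/(8.314×449) = 3.30 mol.
Step 1 — Adiabatic: T₂/T₁ = (P₂/P₁)^((γ−1)/γ) ⇒ T₂ = 449×(0.389)^0.400 = 308 K; V₂ = 60.8 L.
ΔU = nCvΔT = 3.30×12.5×(308−449) = -5810 J.
Q = 0 for an adiabatic process, so W = −ΔU = 5810 J.
State after step 1: P = 139 kPa, V = 60.8 L, T = 308 K.
Step 2 — Isobaric: P stays 139 kPa; V/T = const ⇒ T₂ = 714 K, V₂ = 141 L.
W = PΔV = 139×(141−60.8) kPa·L = 11100 J.
ΔU = nCvΔT = 3.30×12.5×(714−308) = 16700 J.
Q = ΔU + W = nCpΔT = 27900 J.
Net over both steps: W = 16900 J, Q = 27900 J, ΔU = 10900 J.

16900 J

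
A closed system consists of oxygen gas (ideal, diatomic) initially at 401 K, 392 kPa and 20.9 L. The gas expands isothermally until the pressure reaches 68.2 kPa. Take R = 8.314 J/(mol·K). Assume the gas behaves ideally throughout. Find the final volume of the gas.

120 L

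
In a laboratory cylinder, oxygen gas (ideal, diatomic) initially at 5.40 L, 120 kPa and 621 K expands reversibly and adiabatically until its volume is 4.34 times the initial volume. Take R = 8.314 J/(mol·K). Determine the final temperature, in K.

345 K

Adiabatic: TV^(γ−1) = const ⇒ T₂ = 621×(0.230)^0.400 = 345 K; PV^γ = const ⇒ P₂ = 15.4 kPa.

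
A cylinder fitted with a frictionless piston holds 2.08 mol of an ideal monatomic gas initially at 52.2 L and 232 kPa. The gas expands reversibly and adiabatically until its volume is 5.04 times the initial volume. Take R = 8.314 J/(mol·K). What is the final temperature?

T₁ = P₁V₁/(nR) = 232×52.2/(2.08×8.314) = 700 K.
Adiabatic: TV^(γ−1) = const ⇒ T₂ = 700×(0.198)^0.667 = 238 K; PV^γ = const ⇒ P₂ = 15.7 kPa.

238 K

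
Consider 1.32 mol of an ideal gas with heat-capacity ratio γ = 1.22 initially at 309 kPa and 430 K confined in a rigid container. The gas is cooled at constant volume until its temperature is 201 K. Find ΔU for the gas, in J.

V₁ = nRT₁/P₁ = 1.32×8.314×430/309 = 15.3 L.
Isochoric: V stays 15.3 L; P/T = const ⇒ T₂ = 201 K, P₂ = 144 kPa.
For an ideal gas ΔU = nCvΔT with Cv = R/(γ−1) = 37.8 J/(mol·K).
ΔU = 1.32×37.8×(201−430) = -11400 J.

-11400 J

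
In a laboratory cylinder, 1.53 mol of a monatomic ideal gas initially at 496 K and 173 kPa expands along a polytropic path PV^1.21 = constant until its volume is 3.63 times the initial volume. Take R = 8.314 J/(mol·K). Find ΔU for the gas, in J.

V₁ = nRT₁/P₁ = 1.53×8.314×496/173 = 36.5 L.
Polytropic n=1.21: T₂ = T₁(V₁/V₂)^(n−1) = 496×(0.275)^0.21 = 378 K; P₂ = P₁(V₁/V₂)^n = 36.4 kPa.
For an ideal gas ΔU = nCvΔT with Cv = (3/2)R = 12.5 J/(mol·K).
ΔU = 1.53×12.5×(378−496) = -2240 J.

-2240 J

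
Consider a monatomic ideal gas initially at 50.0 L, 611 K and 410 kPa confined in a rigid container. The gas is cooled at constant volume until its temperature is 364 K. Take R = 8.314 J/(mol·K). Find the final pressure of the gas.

Isochoric: V stays 50.0 L; P/T = const ⇒ T₂ = 364 K, P₂ = 244 kPa.

244 kPa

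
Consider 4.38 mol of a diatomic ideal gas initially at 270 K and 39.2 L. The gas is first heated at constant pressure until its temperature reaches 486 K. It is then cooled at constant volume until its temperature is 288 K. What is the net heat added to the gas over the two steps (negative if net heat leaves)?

9500 J

P₁ = nRT₁/V₁ = 4.38×8.314×270/39.2 = 251 kPa.
Step 1 — Isobaric: P stays 251 kPa; V/T = const ⇒ T₂ = 486 K, V₂ = 70.6 L.
W = PΔV = 251×(70.6−39.2) kPa·L = 7870 J.
ΔU = nCvΔT = 4.38×20.8×(486−270) = 19700 J.
Q = ΔU + W = nCpΔT = 27500 J.
State after step 1: P = 251 kPa, V = 70.6 L, T = 486 K.
Step 2 — Isochoric: V stays 70.6 L; P/T = const ⇒ T₂ = 288 K, P₂ = 149 kPa.
W = 0 (no volume change).
ΔU = nCvΔT = 4.38×20.8×(288−486) = -18000 J.
Q = ΔU = -18000 J.
Net over both steps: W = 7870 J, Q = 9500 J, ΔU = 1640 J.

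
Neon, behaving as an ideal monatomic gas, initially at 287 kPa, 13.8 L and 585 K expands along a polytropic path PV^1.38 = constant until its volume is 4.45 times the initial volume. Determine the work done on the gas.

-4510 J

n = P₁V₁/(RT₁) = 287×13.8/(8.314×585) = 0.814 mol.
Polytropic n=1.38: T₂ = T₁(V₁/V₂)^(n−1) = 585×(0.225)^0.38 = 332 K; P₂ = P₁(V₁/V₂)^n = 36.6 kPa.
W = (P₁V₁−P₂V₂)/(n−1) = (287×13.8−36.6×61.4)/0.38 = 4510 J.
Work done on the gas = −W_by = -4510 J.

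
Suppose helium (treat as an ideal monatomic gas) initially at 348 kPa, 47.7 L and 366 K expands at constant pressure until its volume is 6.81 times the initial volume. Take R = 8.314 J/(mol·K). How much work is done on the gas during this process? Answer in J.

-96400 J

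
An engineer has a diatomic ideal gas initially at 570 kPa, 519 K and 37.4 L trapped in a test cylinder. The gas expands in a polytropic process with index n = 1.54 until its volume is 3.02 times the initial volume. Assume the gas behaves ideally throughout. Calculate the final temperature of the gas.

286 K

Polytropic n=1.54: T₂ = T₁(V₁/V₂)^(n−1) = 519×(0.331)^0.54 = 286 K; P₂ = P₁(V₁/V₂)^n = 104 kPa.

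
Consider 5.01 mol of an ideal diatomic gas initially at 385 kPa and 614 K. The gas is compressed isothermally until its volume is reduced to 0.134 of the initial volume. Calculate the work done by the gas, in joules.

V₁ = nRT₁/P₁ = 5.01×8.314×614/385 = 66.4 L.
Isothermal: T stays 614 K; PV = const ⇒ V₂ = 8.90 L, P₂ = 2870 kPa.
W = nRT ln(V₂/V₁) = 5.01×8.314×614×ln(0.134) = -51400 J.

-51400 J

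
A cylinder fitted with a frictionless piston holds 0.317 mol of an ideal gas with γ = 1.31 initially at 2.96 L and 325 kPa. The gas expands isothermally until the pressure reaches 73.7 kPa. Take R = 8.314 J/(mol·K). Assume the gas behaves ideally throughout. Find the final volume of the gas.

T₁ = P₁V₁/(nR) = 325×2.96/(0.317×8.314) = 365 K.
Isothermal: T stays 365 K; PV = const ⇒ V₂ = 13.1 L, P₂ = 73.7 kPa.

13.1 L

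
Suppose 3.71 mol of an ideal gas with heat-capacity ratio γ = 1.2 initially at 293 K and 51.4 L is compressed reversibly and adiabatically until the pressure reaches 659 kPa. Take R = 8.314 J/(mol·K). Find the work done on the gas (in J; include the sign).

11100 J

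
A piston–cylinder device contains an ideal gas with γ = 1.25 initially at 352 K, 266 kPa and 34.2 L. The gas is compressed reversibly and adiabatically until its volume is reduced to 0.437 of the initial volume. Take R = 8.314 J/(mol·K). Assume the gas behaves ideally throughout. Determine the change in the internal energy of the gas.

n = P₁V₁/(RT₁) = 266×34.2/(8.314×352) = 3.11 mol.
Adiabatic: TV^(γ−1) = const ⇒ T₂ = 352×(2.29)^0.250 = 433 K; PV^γ = const ⇒ P₂ = 749 kPa.
For an ideal gas ΔU = nCvΔT with Cv = R/(γ−1) = 33.3 J/(mol·K).
ΔU = 3.11×33.3×(433−352) = 8370 J.

8370 J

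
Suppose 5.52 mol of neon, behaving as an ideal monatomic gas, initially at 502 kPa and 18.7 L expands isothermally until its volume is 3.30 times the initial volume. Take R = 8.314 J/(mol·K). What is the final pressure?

T₁ = P₁V₁/(nR) = 502×18.7/(5.52×8.314) = 205 K.
Isothermal: T stays 205 K; PV = const ⇒ V₂ = 61.7 L, P₂ = 152 kPa.

152 kPa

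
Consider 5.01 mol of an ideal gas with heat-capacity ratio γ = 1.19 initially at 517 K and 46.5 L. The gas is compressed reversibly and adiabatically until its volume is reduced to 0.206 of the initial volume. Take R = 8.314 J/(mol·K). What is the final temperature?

698 K

P₁ = nRT₁/V₁ = 5.01×8.314×517/46.5 = 463 kPa.
Adiabatic: TV^(γ−1) = const ⇒ T₂ = 517×(4.85)^0.190 = 698 K; PV^γ = const ⇒ P₂ = 3040 kPa.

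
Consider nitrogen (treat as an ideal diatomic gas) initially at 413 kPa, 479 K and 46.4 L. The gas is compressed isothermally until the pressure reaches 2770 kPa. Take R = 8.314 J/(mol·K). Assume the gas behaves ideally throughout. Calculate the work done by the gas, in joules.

n = P₁V₁/(RT₁) = 413×46.4/(8.314×479) = 4.81 mol.
Isothermal: T stays 479 K; PV = const ⇒ V₂ = 6.92 L, P₂ = 2770 kPa.
W = nRT ln(V₂/V₁) = 4.81×8.314×479×ln(0.149) = -36500 J.

-36500 J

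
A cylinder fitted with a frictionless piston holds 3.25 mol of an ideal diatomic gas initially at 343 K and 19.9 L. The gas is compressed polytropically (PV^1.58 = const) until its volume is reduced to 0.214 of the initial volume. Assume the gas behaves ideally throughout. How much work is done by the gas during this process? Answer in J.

-23100 J

P₁ = nRT₁/V₁ = 3.25×8.314×343/19.9 = 466 kPa.
Polytropic n=1.58: T₂ = T₁(V₁/V₂)^(n−1) = 343×(4.67)^0.58 = 839 K; P₂ = P₁(V₁/V₂)^n = 5320 kPa.
W = (P₁V₁−P₂V₂)/(n−1) = (466×19.9−5320×4.26)/0.58 = -23100 J.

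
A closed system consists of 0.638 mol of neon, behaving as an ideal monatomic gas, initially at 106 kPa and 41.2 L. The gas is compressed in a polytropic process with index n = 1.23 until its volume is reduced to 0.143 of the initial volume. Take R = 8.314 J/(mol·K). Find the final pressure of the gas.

T₁ = P₁V₁/(nR) = 106×41.2/(0.638×8.314) = 823 K.
Polytropic n=1.23: T₂ = T₁(V₁/V₂)^(n−1) = 823×(6.99)^0.23 = 1290 K; P₂ = P₁(V₁/V₂)^n = 1160 kPa.

1160 kPa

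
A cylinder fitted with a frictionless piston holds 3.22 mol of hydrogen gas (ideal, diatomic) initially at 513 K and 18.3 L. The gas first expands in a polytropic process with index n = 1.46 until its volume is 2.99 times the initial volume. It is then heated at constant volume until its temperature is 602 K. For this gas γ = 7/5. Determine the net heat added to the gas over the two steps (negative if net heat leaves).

17800 J

P₁ = nRT₁/V₁ = 3.22×8.314×513/18.3 = 750 kPa.
Step 1 — Polytropic n=1.46: T₂ = T₁(V₁/V₂)^(n−1) = 513×(0.334)^0.46 = 310 K; P₂ = P₁(V₁/V₂)^n = 152 kPa.
W = (P₁V₁−P₂V₂)/(n−1) = (750×18.3−152×54.7)/0.46 = 11800 J.
ΔU = nCvΔT = 3.22×20.8×(310−513) = -13600 J.
Q = ΔU + W = -1770 J.
State after step 1: P = 152 kPa, V = 54.7 L, T = 310 K.
Step 2 — Isochoric: V stays 54.7 L; P/T = const ⇒ T₂ = 602 K, P₂ = 295 kPa.
W = 0 (no volume change).
ΔU = nCvΔT = 3.22×20.8×(602−310) = 19500 J.
Q = ΔU = 19500 J.
Net over both steps: W = 11800 J, Q = 17800 J, ΔU = 5960 J.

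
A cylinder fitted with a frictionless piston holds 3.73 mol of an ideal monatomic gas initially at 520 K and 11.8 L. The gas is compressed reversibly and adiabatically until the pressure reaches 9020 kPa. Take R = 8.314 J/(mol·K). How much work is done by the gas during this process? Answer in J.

-27300 J

P₁ = nRT₁/V₁ = 3.73×8.314×520/11.8 = 1370 kPa.
Adiabatic: T₂/T₁ = (P₂/P₁)^((γ−1)/γ) ⇒ T₂ = 520×(6.60)^0.400 = 1110 K; V₂ = 3.80 L.
ΔU = nCvΔT = 3.73×12.5×(1110−520) = 27300 J.
Q = 0 for an adiabatic process, so W = −ΔU = -27300 J.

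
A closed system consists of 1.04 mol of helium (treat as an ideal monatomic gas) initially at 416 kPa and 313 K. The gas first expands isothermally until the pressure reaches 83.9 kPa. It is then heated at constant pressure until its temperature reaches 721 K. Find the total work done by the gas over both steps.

7860 J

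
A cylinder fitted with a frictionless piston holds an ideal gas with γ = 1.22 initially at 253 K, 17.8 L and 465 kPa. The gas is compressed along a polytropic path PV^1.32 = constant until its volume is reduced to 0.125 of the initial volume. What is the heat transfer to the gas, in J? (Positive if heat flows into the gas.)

11100 J

n = P₁V₁/(RT₁) = 465×17.8/(8.314×253) = 3.93 mol.
Polytropic n=1.32: T₂ = T₁(V₁/V₂)^(n−1) = 253×(8.00)^0.32 = 492 K; P₂ = P₁(V₁/V₂)^n = 7240 kPa.
W = (P₁V₁−P₂V₂)/(n−1) = (465×17.8−7240×2.23)/0.32 = -24500 J.
ΔU = nCvΔT = 3.93×37.8×(492−253) = 35600 J.
Q = ΔU + W = 11100 J.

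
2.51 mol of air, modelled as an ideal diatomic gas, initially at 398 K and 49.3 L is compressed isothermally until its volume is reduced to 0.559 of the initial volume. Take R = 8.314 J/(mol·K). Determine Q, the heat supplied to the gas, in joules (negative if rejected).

-4830 J

P₁ = nRT₁/V₁ = 2.51×8.314×398/49.3 = 168 kPa.
Isothermal: T stays 398 K; PV = const ⇒ V₂ = 27.6 L, P₂ = 301 kPa.
ΔU = 0 (ideal gas, T constant).
W = nRT ln(V₂/V₁) = 2.51×8.314×398×ln(0.559) = -4830 J.
Q = ΔU + W = -4830 J.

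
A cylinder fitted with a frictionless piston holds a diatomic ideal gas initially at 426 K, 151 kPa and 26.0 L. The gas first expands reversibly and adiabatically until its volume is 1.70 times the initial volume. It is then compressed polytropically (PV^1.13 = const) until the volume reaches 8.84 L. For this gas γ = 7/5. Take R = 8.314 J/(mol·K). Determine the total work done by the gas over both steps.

-3810 J

n = P₁V₁/(RT₁) = 151×26.0/(8.314×426) = 1.11 mol.
Step 1 — Adiabatic: TV^(γ−1) = const ⇒ T₂ = 426×(0.588)^0.400 = 345 K; PV^γ = const ⇒ P₂ = 71.8 kPa.
ΔU = nCvΔT = 1.11×20.8×(345−426) = -1880 J.
Q = 0 for an adiabatic process, so W = −ΔU = 1880 J.
State after step 1: P = 71.8 kPa, V = 44.2 L, T = 345 K.
Step 2 — Polytropic n=1.13: T₂ = T₁(V₁/V₂)^(n−1) = 345×(5.00)^0.13 = 425 K; P₂ = P₁(V₁/V₂)^n = 443 kPa.
W = (P₁V₁−P₂V₂)/(n−1) = (71.8×44.2−443×8.84)/0.13 = -5680 J.
ΔU = nCvΔT = 1.11×20.8×(425−345) = 1850 J.
Q = ΔU + W = -3840 J.
Net over both steps: W = -3810 J, Q = -3840 J, ΔU = -29.6 J.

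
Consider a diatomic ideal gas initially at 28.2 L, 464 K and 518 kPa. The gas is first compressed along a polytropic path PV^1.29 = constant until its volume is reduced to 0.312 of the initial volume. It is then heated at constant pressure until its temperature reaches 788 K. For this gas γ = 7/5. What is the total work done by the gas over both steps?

n = P₁V₁/(RT₁) = 518×28.2/(8.314×464) = 3.79 mol.
Step 1 — Polytropic n=1.29: T₂ = T₁(V₁/V₂)^(n−1) = 464×(3.21)^0.29 = 650 K; P₂ = P₁(V₁/V₂)^n = 2330 kPa.
W = (P₁V₁−P₂V₂)/(n−1) = (518×28.2−2330×8.80)/0.29 = -20200 J.
ΔU = nCvΔT = 3.79×20.8×(650−464) = 14700 J.
Q = ΔU + W = -5570 J.
State after step 1: P = 2330 kPa, V = 8.80 L, T = 650 K.
Step 2 — Isobaric: P stays 2330 kPa; V/T = const ⇒ T₂ = 788 K, V₂ = 10.7 L.
W = PΔV = 2330×(10.7−8.80) kPa·L = 4330 J.
ΔU = nCvΔT = 3.79×20.8×(788−650) = 10800 J.
Q = ΔU + W = nCpΔT = 15200 J.
Net over both steps: W = -15900 J, Q = 9590 J, ΔU = 25500 J.

-15900 J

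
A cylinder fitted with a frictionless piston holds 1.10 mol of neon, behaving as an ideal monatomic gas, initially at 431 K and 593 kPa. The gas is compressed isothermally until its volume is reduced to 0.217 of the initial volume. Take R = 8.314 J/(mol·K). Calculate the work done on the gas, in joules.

6020 J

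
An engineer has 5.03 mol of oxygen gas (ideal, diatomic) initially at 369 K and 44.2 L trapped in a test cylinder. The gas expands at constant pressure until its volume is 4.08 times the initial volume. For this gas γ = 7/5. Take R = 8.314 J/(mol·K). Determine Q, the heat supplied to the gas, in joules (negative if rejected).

166000 J

P₁ = nRT₁/V₁ = 5.03×8.314×369/44.2 = 349 kPa.
Isobaric: P stays 349 kPa; V/T = const ⇒ T₂ = 1510 K, V₂ = 180 L.
W = PΔV = 349×(180−44.2) kPa·L = 47500 J.
ΔU = nCvΔT = 5.03×20.8×(1510−369) = 119000 J.
Q = ΔU + W = nCpΔT = 166000 J.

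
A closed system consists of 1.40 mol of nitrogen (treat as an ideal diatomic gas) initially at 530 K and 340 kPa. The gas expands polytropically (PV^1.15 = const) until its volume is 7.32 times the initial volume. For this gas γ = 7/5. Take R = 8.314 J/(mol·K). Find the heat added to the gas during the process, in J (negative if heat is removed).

6640 J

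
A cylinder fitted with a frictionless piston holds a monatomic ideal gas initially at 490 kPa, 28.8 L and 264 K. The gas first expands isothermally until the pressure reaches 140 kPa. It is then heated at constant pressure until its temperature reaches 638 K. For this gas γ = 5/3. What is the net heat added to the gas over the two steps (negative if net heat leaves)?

n = P₁V₁/(RT₁) = 490×28.8/(8.314×264) = 6.43 mol.
Step 1 — Isothermal: T stays 264 K; PV = const ⇒ V₂ = 101 L, P₂ = 140 kPa.
ΔU = 0 (ideal gas, T constant).
W = nRT ln(V₂/V₁) = 6.43×8.314×264×ln(3.50) = 17700 J.
Q = ΔU + W = 17700 J.
State after step 1: P = 140 kPa, V = 101 L, T = 264 K.
Step 2 — Isobaric: P stays 140 kPa; V/T = const ⇒ T₂ = 638 K, V₂ = 244 L.
W = PΔV = 140×(244−101) kPa·L = 20000 J.
ΔU = nCvΔT = 6.43×12.5×(638−264) = 30000 J.
Q = ΔU + W = nCpΔT = 50000 J.
Net over both steps: W = 37700 J, Q = 67700 J, ΔU = 30000 J.

67700 J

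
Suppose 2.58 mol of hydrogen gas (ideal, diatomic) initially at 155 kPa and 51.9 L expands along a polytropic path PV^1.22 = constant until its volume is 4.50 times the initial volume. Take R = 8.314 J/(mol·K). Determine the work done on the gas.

T₁ = P₁V₁/(nR) = 155×51.9/(2.58×8.314) = 375 K.
Polytropic n=1.22: T₂ = T₁(V₁/V₂)^(n−1) = 375×(0.222)^0.22 = 269 K; P₂ = P₁(V₁/V₂)^n = 24.7 kPa.
W = (P₁V₁−P₂V₂)/(n−1) = (155×51.9−24.7×234)/0.22 = 10300 J.
Work done on the gas = −W_by = -10300 J.

-10300 J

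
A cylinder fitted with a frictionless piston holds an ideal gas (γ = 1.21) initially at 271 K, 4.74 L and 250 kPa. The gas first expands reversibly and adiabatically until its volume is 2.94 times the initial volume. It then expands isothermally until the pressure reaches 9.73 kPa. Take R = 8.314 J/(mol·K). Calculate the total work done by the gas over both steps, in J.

2980 J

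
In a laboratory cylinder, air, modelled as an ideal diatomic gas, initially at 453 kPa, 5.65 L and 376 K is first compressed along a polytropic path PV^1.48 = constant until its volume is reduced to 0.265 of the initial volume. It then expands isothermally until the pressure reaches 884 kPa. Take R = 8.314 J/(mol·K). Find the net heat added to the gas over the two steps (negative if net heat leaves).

n = P₁V₁/(RT₁) = 453×5.65/(8.314×376) = 0.819 mol.
Step 1 — Polytropic n=1.48: T₂ = T₁(V₁/V₂)^(n−1) = 376×(3.77)^0.48 = 711 K; P₂ = P₁(V₁/V₂)^n = 3230 kPa.
W = (P₁V₁−P₂V₂)/(n−1) = (453×5.65−3230×1.50)/0.48 = -4750 J.
ΔU = nCvΔT = 0.819×20.8×(711−376) = 5710 J.
Q = ΔU + W = 951 J.
State after step 1: P = 3230 kPa, V = 1.50 L, T = 711 K.
Step 2 — Isothermal: T stays 711 K; PV = const ⇒ V₂ = 5.48 L, P₂ = 884 kPa.
ΔU = 0 (ideal gas, T constant).
W = nRT ln(V₂/V₁) = 0.819×8.314×711×ln(3.66) = 6280 J.
Q = ΔU + W = 6280 J.
Net over both steps: W = 1520 J, Q = 7230 J, ΔU = 5710 J.

7230 J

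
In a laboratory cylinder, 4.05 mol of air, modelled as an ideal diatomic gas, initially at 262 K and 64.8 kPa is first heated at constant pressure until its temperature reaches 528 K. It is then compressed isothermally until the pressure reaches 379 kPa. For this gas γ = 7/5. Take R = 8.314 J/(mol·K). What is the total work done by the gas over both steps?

-22400 J

V₁ = nRT₁/P₁ = 4.05×8.314×262/64.8 = 136 L.
Step 1 — Isobaric: P stays 64.8 kPa; V/T = const ⇒ T₂ = 528 K, V₂ = 274 L.
W = PΔV = 64.8×(274−136) kPa·L = 8960 J.
ΔU = nCvΔT = 4.05×20.8×(528−262) = 22400 J.
Q = ΔU + W = nCpΔT = 31300 J.
State after step 1: P = 64.8 kPa, V = 274 L, T = 528 K.
Step 2 — Isothermal: T stays 528 K; PV = const ⇒ V₂ = 46.9 L, P₂ = 379 kPa.
ΔU = 0 (ideal gas, T constant).
W = nRT ln(V₂/V₁) = 4.05×8.314×528×ln(0.171) = -31400 J.
Q = ΔU + W = -31400 J.
Net over both steps: W = -22400 J, Q = -52.9 J, ΔU = 22400 J.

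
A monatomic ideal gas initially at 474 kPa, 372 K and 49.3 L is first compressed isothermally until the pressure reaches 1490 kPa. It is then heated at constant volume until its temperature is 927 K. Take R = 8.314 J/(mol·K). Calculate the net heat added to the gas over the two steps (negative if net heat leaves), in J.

25500 J

n = P₁V₁/(RT₁) = 474×49.3/(8.314×372) = 7.56 mol.
Step 1 — Isothermal: T stays 372 K; PV = const ⇒ V₂ = 15.7 L, P₂ = 1490 kPa.
ΔU = 0 (ideal gas, T constant).
W = nRT ln(V₂/V₁) = 7.56×8.314×372×ln(0.318) = -26800 J.
Q = ΔU + W = -26800 J.
State after step 1: P = 1490 kPa, V = 15.7 L, T = 372 K.
Step 2 — Isochoric: V stays 15.7 L; P/T = const ⇒ T₂ = 927 K, P₂ = 3710 kPa.
W = 0 (no volume change).
ΔU = nCvΔT = 7.56×12.5×(927−372) = 52300 J.
Q = ΔU = 52300 J.
Net over both steps: W = -26800 J, Q = 25500 J, ΔU = 52300 J.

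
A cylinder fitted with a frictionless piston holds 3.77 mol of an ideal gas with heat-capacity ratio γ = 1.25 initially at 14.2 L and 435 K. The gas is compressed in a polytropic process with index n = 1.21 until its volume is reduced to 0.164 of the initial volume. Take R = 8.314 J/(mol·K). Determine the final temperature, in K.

P₁ = nRT₁/V₁ = 3.77×8.314×435/14.2 = 960 kPa.
Polytropic n=1.21: T₂ = T₁(V₁/V₂)^(n−1) = 435×(6.10)^0.21 = 636 K; P₂ = P₁(V₁/V₂)^n = 8560 kPa.

636 K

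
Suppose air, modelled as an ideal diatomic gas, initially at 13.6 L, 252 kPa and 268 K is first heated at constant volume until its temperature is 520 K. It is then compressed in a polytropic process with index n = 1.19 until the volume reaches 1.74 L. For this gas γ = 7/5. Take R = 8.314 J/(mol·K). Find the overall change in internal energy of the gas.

16000 J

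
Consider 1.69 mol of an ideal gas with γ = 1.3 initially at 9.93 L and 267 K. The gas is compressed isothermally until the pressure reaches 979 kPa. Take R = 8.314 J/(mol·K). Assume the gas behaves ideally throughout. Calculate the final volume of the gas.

P₁ = nRT₁/V₁ = 1.69×8.314×267/9.93 = 378 kPa.
Isothermal: T stays 267 K; PV = const ⇒ V₂ = 3.83 L, P₂ = 979 kPa.

3.83 L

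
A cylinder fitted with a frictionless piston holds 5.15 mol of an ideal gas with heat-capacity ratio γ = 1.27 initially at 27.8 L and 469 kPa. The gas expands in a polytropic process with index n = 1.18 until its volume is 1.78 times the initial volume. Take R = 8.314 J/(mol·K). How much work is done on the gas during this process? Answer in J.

-7140 J

T₁ = P₁V₁/(nR) = 469×27.8/(5.15×8.314) = 305 K.
Polytropic n=1.18: T₂ = T₁(V₁/V₂)^(n−1) = 305×(0.562)^0.18 = 274 K; P₂ = P₁(V₁/V₂)^n = 238 kPa.
W = (P₁V₁−P₂V₂)/(n−1) = (469×27.8−238×49.5)/0.18 = 7140 J.
Work done on the gas = −W_by = -7140 J.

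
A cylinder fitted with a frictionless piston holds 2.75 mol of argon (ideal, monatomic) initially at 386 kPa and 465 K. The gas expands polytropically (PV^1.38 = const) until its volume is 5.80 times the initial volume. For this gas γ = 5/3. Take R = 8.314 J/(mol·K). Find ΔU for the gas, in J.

-7770 J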